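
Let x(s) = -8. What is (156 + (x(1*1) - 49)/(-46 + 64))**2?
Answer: 840889/36 ≈ 23358.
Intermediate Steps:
(156 + (x(1*1) - 49)/(-46 + 64))**2 = (156 + (-8 - 49)/(-46 + 64))**2 = (156 - 57/18)**2 = (156 - 57*1/18)**2 = (156 - 19/6)**2 = (917/6)**2 = 840889/36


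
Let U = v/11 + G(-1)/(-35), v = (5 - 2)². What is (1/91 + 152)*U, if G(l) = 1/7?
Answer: 30349602/245245 ≈ 123.75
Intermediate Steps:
v = 9 (v = 3² = 9)
G(l) = ⅐
U = 2194/2695 (U = 9/11 + (⅐)/(-35) = 9*(1/11) + (⅐)*(-1/35) = 9/11 - 1/245 = 2194/2695 ≈ 0.81410)
(1/91 + 152)*U = (1/91 + 152)*(2194/2695) = (13833/91)*(2194/2695) = 30349602/245245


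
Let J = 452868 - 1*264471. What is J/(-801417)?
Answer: -62799/267139 ≈ -0.23508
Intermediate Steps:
J = 188397 (J = 452868 - 264471 = 188397)
J/(-801417) = 188397/(-801417) = 188397*(-1/801417) = -62799/267139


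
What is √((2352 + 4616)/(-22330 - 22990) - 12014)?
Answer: I*√385560925365/5665 ≈ 109.61*I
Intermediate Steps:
√((2352 + 4616)/(-22330 - 22990) - 12014) = √(6968/(-45320) - 12014) = √(6968*(-1/45320) - 12014) = √(-871/5665 - 12014) = √(-68060181/5665) = I*√385560925365/5665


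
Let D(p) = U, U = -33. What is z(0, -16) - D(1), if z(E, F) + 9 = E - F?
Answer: 40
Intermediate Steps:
z(E, F) = -9 + E - F (z(E, F) = -9 + (E - F) = -9 + E - F)
D(p) = -33
z(0, -16) - D(1) = (-9 + 0 - 1*(-16)) - 1*(-33) = (-9 + 0 + 16) + 33 = 7 + 33 = 40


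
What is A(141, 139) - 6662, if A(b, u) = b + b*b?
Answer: 13360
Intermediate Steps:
A(b, u) = b + b²
A(141, 139) - 6662 = 141*(1 + 141) - 6662 = 141*142 - 6662 = 20022 - 6662 = 13360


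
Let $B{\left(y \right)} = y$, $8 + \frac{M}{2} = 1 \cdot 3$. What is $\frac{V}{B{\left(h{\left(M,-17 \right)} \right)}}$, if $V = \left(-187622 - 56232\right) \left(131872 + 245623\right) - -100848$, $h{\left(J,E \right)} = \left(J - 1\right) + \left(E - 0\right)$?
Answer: $\frac{46026782441}{14} \approx 3.2876 \cdot 10^{9}$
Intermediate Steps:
$M = -10$ ($M = -16 + 2 \cdot 1 \cdot 3 = -16 + 2 \cdot 3 = -16 + 6 = -10$)
$h{\left(J,E \right)} = -1 + E + J$ ($h{\left(J,E \right)} = \left(-1 + J\right) + \left(E + 0\right) = \left(-1 + J\right) + E = -1 + E + J$)
$V = -92053564882$ ($V = \left(-243854\right) 377495 + 100848 = -92053665730 + 100848 = -92053564882$)
$\frac{V}{B{\left(h{\left(M,-17 \right)} \right)}} = - \frac{92053564882}{-1 - 17 - 10} = - \frac{92053564882}{-28} = \left(-92053564882\right) \left(- \frac{1}{28}\right) = \frac{46026782441}{14}$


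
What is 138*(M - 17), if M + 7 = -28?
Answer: -7176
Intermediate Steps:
M = -35 (M = -7 - 28 = -35)
138*(M - 17) = 138*(-35 - 17) = 138*(-52) = -7176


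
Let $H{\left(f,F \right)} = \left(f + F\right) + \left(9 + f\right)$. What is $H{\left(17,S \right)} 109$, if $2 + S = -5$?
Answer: $3924$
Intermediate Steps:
$S = -7$ ($S = -2 - 5 = -7$)
$H{\left(f,F \right)} = 9 + F + 2 f$ ($H{\left(f,F \right)} = \left(F + f\right) + \left(9 + f\right) = 9 + F + 2 f$)
$H{\left(17,S \right)} 109 = \left(9 - 7 + 2 \cdot 17\right) 109 = \left(9 - 7 + 34\right) 109 = 36 \cdot 109 = 3924$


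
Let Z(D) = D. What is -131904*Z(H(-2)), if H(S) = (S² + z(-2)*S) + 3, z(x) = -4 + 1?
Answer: -1714752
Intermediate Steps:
z(x) = -3
H(S) = 3 + S² - 3*S (H(S) = (S² - 3*S) + 3 = 3 + S² - 3*S)
-131904*Z(H(-2)) = -131904*(3 + (-2)² - 3*(-2)) = -131904*(3 + 4 + 6) = -131904*13 = -1714752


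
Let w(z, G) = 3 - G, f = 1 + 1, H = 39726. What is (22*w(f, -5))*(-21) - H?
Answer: -43422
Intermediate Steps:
f = 2
(22*w(f, -5))*(-21) - H = (22*(3 - 1*(-5)))*(-21) - 1*39726 = (22*(3 + 5))*(-21) - 39726 = (22*8)*(-21) - 39726 = 176*(-21) - 39726 = -3696 - 39726 = -43422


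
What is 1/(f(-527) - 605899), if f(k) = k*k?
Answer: -1/328170 ≈ -3.0472e-6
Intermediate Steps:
f(k) = k**2
1/(f(-527) - 605899) = 1/((-527)**2 - 605899) = 1/(277729 - 605899) = 1/(-328170) = -1/328170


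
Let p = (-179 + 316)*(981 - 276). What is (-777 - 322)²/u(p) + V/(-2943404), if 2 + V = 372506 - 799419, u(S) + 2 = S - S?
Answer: -1777522720387/2943404 ≈ -6.0390e+5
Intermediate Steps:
p = 96585 (p = 137*705 = 96585)
u(S) = -2 (u(S) = -2 + (S - S) = -2 + 0 = -2)
V = -426915 (V = -2 + (372506 - 799419) = -2 - 426913 = -426915)
(-777 - 322)²/u(p) + V/(-2943404) = (-777 - 322)²/(-2) - 426915/(-2943404) = (-1099)²*(-½) - 426915*(-1/2943404) = 1207801*(-½) + 426915/2943404 = -1207801/2 + 426915/2943404 = -1777522720387/2943404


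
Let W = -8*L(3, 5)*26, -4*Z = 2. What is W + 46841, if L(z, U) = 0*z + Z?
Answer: 46945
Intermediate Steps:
Z = -½ (Z = -¼*2 = -½ ≈ -0.50000)
L(z, U) = -½ (L(z, U) = 0*z - ½ = 0 - ½ = -½)
W = 104 (W = -8*(-½)*26 = 4*26 = 104)
W + 46841 = 104 + 46841 = 46945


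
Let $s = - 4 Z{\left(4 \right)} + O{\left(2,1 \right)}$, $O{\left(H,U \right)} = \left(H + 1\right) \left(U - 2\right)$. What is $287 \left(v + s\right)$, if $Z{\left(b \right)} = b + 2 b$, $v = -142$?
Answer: $-55391$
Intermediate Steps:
$O{\left(H,U \right)} = \left(1 + H\right) \left(-2 + U\right)$
$Z{\left(b \right)} = 3 b$
$s = -51$ ($s = - 4 \cdot 3 \cdot 4 + \left(-2 + 1 - 4 + 2 \cdot 1\right) = \left(-4\right) 12 + \left(-2 + 1 - 4 + 2\right) = -48 - 3 = -51$)
$287 \left(v + s\right) = 287 \left(-142 - 51\right) = 287 \left(-193\right) = -55391$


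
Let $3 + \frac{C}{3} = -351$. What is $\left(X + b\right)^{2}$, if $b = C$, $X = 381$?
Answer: $463761$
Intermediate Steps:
$C = -1062$ ($C = -9 + 3 \left(-351\right) = -9 - 1053 = -1062$)
$b = -1062$
$\left(X + b\right)^{2} = \left(381 - 1062\right)^{2} = \left(-681\right)^{2} = 463761$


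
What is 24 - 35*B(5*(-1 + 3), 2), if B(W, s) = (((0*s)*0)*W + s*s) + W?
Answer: -466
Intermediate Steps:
B(W, s) = W + s² (B(W, s) = ((0*0)*W + s²) + W = (0*W + s²) + W = (0 + s²) + W = s² + W = W + s²)
24 - 35*B(5*(-1 + 3), 2) = 24 - 35*(5*(-1 + 3) + 2²) = 24 - 35*(5*2 + 4) = 24 - 35*(10 + 4) = 24 - 35*14 = 24 - 490 = -466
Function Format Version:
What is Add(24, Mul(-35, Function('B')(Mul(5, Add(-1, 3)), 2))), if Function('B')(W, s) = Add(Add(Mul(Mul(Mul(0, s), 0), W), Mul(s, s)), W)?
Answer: -466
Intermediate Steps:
Function('B')(W, s) = Add(W, Pow(s, 2)) (Function('B')(W, s) = Add(Add(Mul(Mul(0, 0), W), Pow(s, 2)), W) = Add(Add(Mul(0, W), Pow(s, 2)), W) = Add(Add(0, Pow(s, 2)), W) = Add(Pow(s, 2), W) = Add(W, Pow(s, 2)))
Add(24, Mul(-35, Function('B')(Mul(5, Add(-1, 3)), 2))) = Add(24, Mul(-35, Add(Mul(5, Add(-1, 3)), Pow(2, 2)))) = Add(24, Mul(-35, Add(Mul(5, 2), 4))) = Add(24, Mul(-35, Add(10, 4))) = Add(24, Mul(-35, 14)) = Add(24, -490) = -466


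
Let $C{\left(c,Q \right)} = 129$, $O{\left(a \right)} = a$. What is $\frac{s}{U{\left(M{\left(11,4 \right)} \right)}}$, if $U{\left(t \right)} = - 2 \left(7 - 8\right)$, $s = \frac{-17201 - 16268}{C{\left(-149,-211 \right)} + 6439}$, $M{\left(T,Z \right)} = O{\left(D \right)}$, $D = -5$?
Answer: $- \frac{33469}{13136} \approx -2.5479$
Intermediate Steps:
$M{\left(T,Z \right)} = -5$
$s = - \frac{33469}{6568}$ ($s = \frac{-17201 - 16268}{129 + 6439} = - \frac{33469}{6568} \approx -5.0958$)
$U{\left(t \right)} = 2$ ($U{\left(t \right)} = \left(-2\right) \left(-1\right) = 2$)
$\frac{s}{U{\left(M{\left(11,4 \right)} \right)}} = - \frac{33469}{6568 \cdot 2} = \left(- \frac{33469}{6568}\right) \frac{1}{2} = - \frac{33469}{13136}$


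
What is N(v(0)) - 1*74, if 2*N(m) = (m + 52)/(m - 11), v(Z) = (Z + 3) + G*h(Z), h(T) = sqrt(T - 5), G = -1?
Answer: 21*(-7*sqrt(5) + 59*I)/(2*(sqrt(5) - 8*I)) ≈ -77.152 + 1.0208*I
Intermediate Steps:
h(T) = sqrt(-5 + T)
v(Z) = 3 + Z - sqrt(-5 + Z) (v(Z) = (Z + 3) - sqrt(-5 + Z) = (3 + Z) - sqrt(-5 + Z) = 3 + Z - sqrt(-5 + Z))
N(m) = (52 + m)/(2*(-11 + m)) (N(m) = ((m + 52)/(m - 11))/2 = ((52 + m)/(-11 + m))/2 = (52 + m)/(2*(-11 + m)))
N(v(0)) - 1*74 = (52 + (3 + 0 - sqrt(-5 + 0)))/(2*(-11 + (3 + 0 - sqrt(-5 + 0)))) - 1*74 = (52 + (3 + 0 - sqrt(-5)))/(2*(-11 + (3 + 0 - sqrt(-5)))) - 74 = (52 + (3 + 0 - I*sqrt(5)))/(2*(-11 + (3 + 0 - I*sqrt(5)))) - 74 = (52 + (3 - I*sqrt(5)))/(2*(-11 + (3 - I*sqrt(5)))) - 74 = (55 - I*sqrt(5))/(2*(-8 - I*sqrt(5))) - 74 = -74 + (55 - I*sqrt(5))/(2*(-8 - I*sqrt(5)))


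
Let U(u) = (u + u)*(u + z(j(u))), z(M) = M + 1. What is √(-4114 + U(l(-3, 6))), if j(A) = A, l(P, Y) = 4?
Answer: I*√4042 ≈ 63.577*I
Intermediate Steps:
z(M) = 1 + M
U(u) = 2*u*(1 + 2*u) (U(u) = (u + u)*(u + (1 + u)) = (2*u)*(1 + 2*u) = 2*u*(1 + 2*u))
√(-4114 + U(l(-3, 6))) = √(-4114 + 2*4*(1 + 2*4)) = √(-4114 + 2*4*(1 + 8)) = √(-4114 + 2*4*9) = √(-4114 + 72) = √(-4042) = I*√4042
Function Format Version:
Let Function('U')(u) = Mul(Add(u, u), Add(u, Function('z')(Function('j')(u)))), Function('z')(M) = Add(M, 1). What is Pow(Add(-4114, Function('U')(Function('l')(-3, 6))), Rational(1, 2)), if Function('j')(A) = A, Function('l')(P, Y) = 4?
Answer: Mul(I, Pow(4042, Rational(1, 2))) ≈ Mul(63.577, I)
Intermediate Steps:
Function('z')(M) = Add(1, M)
Function('U')(u) = Mul(2, u, Add(1, Mul(2, u))) (Function('U')(u) = Mul(Add(u, u), Add(u, Add(1, u))) = Mul(Mul(2, u), Add(1, Mul(2, u))) = Mul(2, u, Add(1, Mul(2, u))))
Pow(Add(-4114, Function('U')(Function('l')(-3, 6))), Rational(1, 2)) = Pow(Add(-4114, Mul(2, 4, Add(1, Mul(2, 4)))), Rational(1, 2)) = Pow(Add(-4114, Mul(2, 4, Add(1, 8))), Rational(1, 2)) = Pow(Add(-4114, Mul(2, 4, 9)), Rational(1, 2)) = Pow(Add(-4114, 72), Rational(1, 2)) = Pow(-4042, Rational(1, 2)) = Mul(I, Pow(4042, Rational(1, 2)))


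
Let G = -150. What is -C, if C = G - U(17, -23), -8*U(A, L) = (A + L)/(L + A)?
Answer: 1199/8 ≈ 149.88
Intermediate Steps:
U(A, L) = -⅛ (U(A, L) = -(A + L)/(8*(L + A)) = -(A + L)/(8*(A + L)) = -⅛*1 = -⅛)
C = -1199/8 (C = -150 - 1*(-⅛) = -150 + ⅛ = -1199/8 ≈ -149.88)
-C = -1*(-1199/8) = 1199/8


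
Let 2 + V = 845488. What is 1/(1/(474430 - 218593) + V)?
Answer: 255837/216306601783 ≈ 1.1828e-6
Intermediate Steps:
V = 845486 (V = -2 + 845488 = 845486)
1/(1/(474430 - 218593) + V) = 1/(1/(474430 - 218593) + 845486) = 1/(1/255837 + 845486) = 1/(216306601783/255837) = 255837/216306601783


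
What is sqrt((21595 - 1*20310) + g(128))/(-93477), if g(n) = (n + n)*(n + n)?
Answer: -sqrt(66821)/93477 ≈ -0.0027654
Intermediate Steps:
g(n) = 4*n**2 (g(n) = (2*n)*(2*n) = 4*n**2)
sqrt((21595 - 1*20310) + g(128))/(-93477) = sqrt((21595 - 1*20310) + 4*128**2)/(-93477) = sqrt((21595 - 20310) + 4*16384)*(-1/93477) = sqrt(1285 + 65536)*(-1/93477) = sqrt(66821)*(-1/93477) = -sqrt(66821)/93477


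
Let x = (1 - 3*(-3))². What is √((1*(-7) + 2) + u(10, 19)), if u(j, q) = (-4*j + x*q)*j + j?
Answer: 61*√5 ≈ 136.40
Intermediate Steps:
x = 100 (x = (1 + 9)² = 10² = 100)
u(j, q) = j + j*(-4*j + 100*q) (u(j, q) = (-4*j + 100*q)*j + j = j*(-4*j + 100*q) + j = j + j*(-4*j + 100*q))
√((1*(-7) + 2) + u(10, 19)) = √((1*(-7) + 2) + 10*(1 - 4*10 + 100*19)) = √((-7 + 2) + 10*(1 - 40 + 1900)) = √(-5 + 10*1861) = √(-5 + 18610) = √18605 = 61*√5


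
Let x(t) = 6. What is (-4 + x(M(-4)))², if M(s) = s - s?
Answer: 4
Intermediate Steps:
M(s) = 0
(-4 + x(M(-4)))² = (-4 + 6)² = 2² = 4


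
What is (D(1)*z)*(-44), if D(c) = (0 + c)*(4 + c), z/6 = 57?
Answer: -75240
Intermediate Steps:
z = 342 (z = 6*57 = 342)
D(c) = c*(4 + c)
(D(1)*z)*(-44) = ((1*(4 + 1))*342)*(-44) = ((1*5)*342)*(-44) = (5*342)*(-44) = 1710*(-44) = -75240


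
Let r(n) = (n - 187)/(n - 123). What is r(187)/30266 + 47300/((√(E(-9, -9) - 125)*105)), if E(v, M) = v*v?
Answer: -430*I*√11/21 ≈ -67.912*I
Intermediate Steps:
E(v, M) = v²
r(n) = (-187 + n)/(-123 + n)
r(187)/30266 + 47300/((√(E(-9, -9) - 125)*105)) = ((-187 + 187)/(-123 + 187))/30266 + 47300/((√((-9)² - 125)*105)) = (0/64)*(1/30266) + 47300/((√(81 - 125)*105)) = ((1/64)*0)*(1/30266) + 47300/((√(-44)*105)) = 0*(1/30266) + 47300/(((2*I*√11)*105)) = 0 + 47300/((210*I*√11)) = 0 + 47300*(-I*√11/2310) = 0 - 430*I*√11/21 = -430*I*√11/21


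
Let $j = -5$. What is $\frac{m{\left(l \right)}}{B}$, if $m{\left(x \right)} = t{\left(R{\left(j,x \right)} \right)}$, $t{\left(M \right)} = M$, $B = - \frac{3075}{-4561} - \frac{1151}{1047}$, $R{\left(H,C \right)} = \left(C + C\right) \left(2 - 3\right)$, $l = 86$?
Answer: $\frac{410681562}{1015093} \approx 404.58$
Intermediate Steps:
$R{\left(H,C \right)} = - 2 C$ ($R{\left(H,C \right)} = 2 C \left(-1\right) = - 2 C$)
$B = - \frac{2030186}{4775367}$ ($B = \left(-3075\right) \left(- \frac{1}{4561}\right) - \frac{1151}{1047} = \frac{3075}{4561} - \frac{1151}{1047} = - \frac{2030186}{4775367} \approx -0.42514$)
$m{\left(x \right)} = - 2 x$
$\frac{m{\left(l \right)}}{B} = \frac{\left(-2\right) 86}{- \frac{2030186}{4775367}} = \left(-172\right) \left(- \frac{4775367}{2030186}\right) = \frac{410681562}{1015093}$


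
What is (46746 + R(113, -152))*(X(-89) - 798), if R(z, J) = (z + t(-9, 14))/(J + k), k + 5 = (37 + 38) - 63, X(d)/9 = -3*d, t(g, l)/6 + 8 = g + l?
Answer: 2175762075/29 ≈ 7.5026e+7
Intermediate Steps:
t(g, l) = -48 + 6*g + 6*l (t(g, l) = -48 + 6*(g + l) = -48 + (6*g + 6*l) = -48 + 6*g + 6*l)
X(d) = -27*d (X(d) = 9*(-3*d) = -27*d)
k = 7 (k = -5 + ((37 + 38) - 63) = -5 + (75 - 63) = -5 + 12 = 7)
R(z, J) = (-18 + z)/(7 + J) (R(z, J) = (z + (-48 + 6*(-9) + 6*14))/(J + 7) = (z + (-48 - 54 + 84))/(7 + J) = (z - 18)/(7 + J) = (-18 + z)/(7 + J))
(46746 + R(113, -152))*(X(-89) - 798) = (46746 + (-18 + 113)/(7 - 152))*(-27*(-89) - 798) = (46746 + 95/(-145))*(2403 - 798) = (46746 - 1/145*95)*1605 = (46746 - 19/29)*1605 = (1355615/29)*1605 = 2175762075/29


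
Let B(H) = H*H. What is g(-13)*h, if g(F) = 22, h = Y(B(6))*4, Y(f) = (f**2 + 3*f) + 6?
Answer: 124080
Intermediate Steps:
B(H) = H**2
Y(f) = 6 + f**2 + 3*f
h = 5640 (h = (6 + (6**2)**2 + 3*6**2)*4 = (6 + 36**2 + 3*36)*4 = (6 + 1296 + 108)*4 = 1410*4 = 5640)
g(-13)*h = 22*5640 = 124080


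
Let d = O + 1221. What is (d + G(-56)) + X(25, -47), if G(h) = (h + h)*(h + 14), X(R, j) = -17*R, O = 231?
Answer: 5731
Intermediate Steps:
d = 1452 (d = 231 + 1221 = 1452)
G(h) = 2*h*(14 + h) (G(h) = (2*h)*(14 + h) = 2*h*(14 + h))
(d + G(-56)) + X(25, -47) = (1452 + 2*(-56)*(14 - 56)) - 17*25 = (1452 + 2*(-56)*(-42)) - 425 = (1452 + 4704) - 425 = 6156 - 425 = 5731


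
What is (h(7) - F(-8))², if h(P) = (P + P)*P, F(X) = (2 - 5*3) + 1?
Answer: 12100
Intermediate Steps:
F(X) = -12 (F(X) = (2 - 15) + 1 = -13 + 1 = -12)
h(P) = 2*P² (h(P) = (2*P)*P = 2*P²)
(h(7) - F(-8))² = (2*7² - 1*(-12))² = (2*49 + 12)² = (98 + 12)² = 110² = 12100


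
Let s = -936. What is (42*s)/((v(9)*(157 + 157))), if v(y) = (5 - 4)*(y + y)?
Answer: -1092/157 ≈ -6.9554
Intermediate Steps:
v(y) = 2*y (v(y) = 1*(2*y) = 2*y)
(42*s)/((v(9)*(157 + 157))) = (42*(-936))/(((2*9)*(157 + 157))) = -39312/(18*314) = -39312/5652 = -39312*1/5652 = -1092/157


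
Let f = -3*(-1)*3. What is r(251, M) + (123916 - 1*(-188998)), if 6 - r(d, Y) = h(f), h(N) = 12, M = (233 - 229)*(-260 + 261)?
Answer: 312908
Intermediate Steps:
M = 4 (M = 4*1 = 4)
f = 9 (f = 3*3 = 9)
r(d, Y) = -6 (r(d, Y) = 6 - 1*12 = 6 - 12 = -6)
r(251, M) + (123916 - 1*(-188998)) = -6 + (123916 - 1*(-188998)) = -6 + (123916 + 188998) = -6 + 312914 = 312908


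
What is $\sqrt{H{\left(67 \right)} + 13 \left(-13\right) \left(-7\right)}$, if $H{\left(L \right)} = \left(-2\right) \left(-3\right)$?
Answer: $\sqrt{1189} \approx 34.482$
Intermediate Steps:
$H{\left(L \right)} = 6$
$\sqrt{H{\left(67 \right)} + 13 \left(-13\right) \left(-7\right)} = \sqrt{6 + 13 \left(-13\right) \left(-7\right)} = \sqrt{6 - -1183} = \sqrt{6 + 1183} = \sqrt{1189}$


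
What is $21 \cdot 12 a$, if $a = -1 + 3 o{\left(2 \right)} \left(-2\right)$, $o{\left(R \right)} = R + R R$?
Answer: $-9324$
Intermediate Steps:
$o{\left(R \right)} = R + R^{2}$
$a = -37$ ($a = -1 + 3 \cdot 2 \left(1 + 2\right) \left(-2\right) = -1 + 3 \cdot 2 \cdot 3 \left(-2\right) = -1 + 3 \cdot 6 \left(-2\right) = -1 + 18 \left(-2\right) = -1 - 36 = -37$)
$21 \cdot 12 a = 21 \cdot 12 \left(-37\right) = 252 \left(-37\right) = -9324$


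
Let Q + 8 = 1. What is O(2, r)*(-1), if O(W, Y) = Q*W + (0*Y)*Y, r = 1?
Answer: 14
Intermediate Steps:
Q = -7 (Q = -8 + 1 = -7)
O(W, Y) = -7*W (O(W, Y) = -7*W + (0*Y)*Y = -7*W + 0*Y = -7*W + 0 = -7*W)
O(2, r)*(-1) = -7*2*(-1) = -14*(-1) = 14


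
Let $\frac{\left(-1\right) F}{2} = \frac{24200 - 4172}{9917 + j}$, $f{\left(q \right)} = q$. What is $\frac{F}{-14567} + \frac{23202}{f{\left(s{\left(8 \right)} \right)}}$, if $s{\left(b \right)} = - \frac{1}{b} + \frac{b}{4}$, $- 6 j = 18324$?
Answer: $\frac{6185549517192}{499866605} \approx 12374.0$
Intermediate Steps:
$j = -3054$ ($j = \left(- \frac{1}{6}\right) 18324 = -3054$)
$s{\left(b \right)} = - \frac{1}{b} + \frac{b}{4}$ ($s{\left(b \right)} = - \frac{1}{b} + b \frac{1}{4} = - \frac{1}{b} + \frac{b}{4}$)
$F = - \frac{40056}{6863}$ ($F = - 2 \frac{24200 - 4172}{9917 - 3054} = - 2 \frac{24200 - 4172}{6863} = - 2 \cdot 20028 \cdot \frac{1}{6863} = \left(-2\right) \frac{20028}{6863} = - \frac{40056}{6863} \approx -5.8365$)
$\frac{F}{-14567} + \frac{23202}{f{\left(s{\left(8 \right)} \right)}} = - \frac{40056}{6863 \left(-14567\right)} + \frac{23202}{- \frac{1}{8} + \frac{1}{4} \cdot 8} = \left(- \frac{40056}{6863}\right) \left(- \frac{1}{14567}\right) + \frac{23202}{\left(-1\right) \frac{1}{8} + 2} = \frac{40056}{99973321} + \frac{23202}{- \frac{1}{8} + 2} = \frac{40056}{99973321} + \frac{23202}{\frac{15}{8}} = \frac{40056}{99973321} + 23202 \cdot \frac{8}{15} = \frac{40056}{99973321} + \frac{61872}{5} = \frac{6185549517192}{499866605}$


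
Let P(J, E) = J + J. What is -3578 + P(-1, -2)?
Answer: -3580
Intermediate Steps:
P(J, E) = 2*J
-3578 + P(-1, -2) = -3578 + 2*(-1) = -3578 - 2 = -3580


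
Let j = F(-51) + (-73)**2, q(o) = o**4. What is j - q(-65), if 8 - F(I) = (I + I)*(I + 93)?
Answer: -17841004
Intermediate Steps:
F(I) = 8 - 2*I*(93 + I) (F(I) = 8 - (I + I)*(I + 93) = 8 - 2*I*(93 + I))
j = 9621 (j = (8 - 186*(-51) - 2*(-51)**2) + (-73)**2 = (8 + 9486 - 2*2601) + 5329 = (8 + 9486 - 5202) + 5329 = 4292 + 5329 = 9621)
j - q(-65) = 9621 - 1*(-65)**4 = 9621 - 1*17850625 = 9621 - 17850625 = -17841004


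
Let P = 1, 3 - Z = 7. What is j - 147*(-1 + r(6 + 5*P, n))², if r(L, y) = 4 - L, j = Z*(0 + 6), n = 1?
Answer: -9432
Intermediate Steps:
Z = -4 (Z = 3 - 1*7 = 3 - 7 = -4)
j = -24 (j = -4*(0 + 6) = -4*6 = -24)
j - 147*(-1 + r(6 + 5*P, n))² = -24 - 147*(-1 + (4 - (6 + 5*1)))² = -24 - 147*(-1 + (4 - (6 + 5)))² = -24 - 147*(-1 + (4 - 1*11))² = -24 - 147*(-1 + (4 - 11))² = -24 - 147*(-1 - 7)² = -24 - 147*(-8)² = -24 - 147*64 = -24 - 9408 = -9432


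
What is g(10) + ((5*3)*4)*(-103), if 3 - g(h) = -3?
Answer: -6174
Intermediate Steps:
g(h) = 6 (g(h) = 3 - 1*(-3) = 3 + 3 = 6)
g(10) + ((5*3)*4)*(-103) = 6 + ((5*3)*4)*(-103) = 6 + (15*4)*(-103) = 6 + 60*(-103) = 6 - 6180 = -6174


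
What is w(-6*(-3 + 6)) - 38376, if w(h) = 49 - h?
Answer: -38309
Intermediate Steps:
w(-6*(-3 + 6)) - 38376 = (49 - (-6)*(-3 + 6)) - 38376 = (49 - (-6)*3) - 38376 = (49 - 1*(-18)) - 38376 = (49 + 18) - 38376 = 67 - 38376 = -38309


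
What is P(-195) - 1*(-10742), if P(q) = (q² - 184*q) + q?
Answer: 84452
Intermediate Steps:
P(q) = q² - 183*q
P(-195) - 1*(-10742) = -195*(-183 - 195) - 1*(-10742) = -195*(-378) + 10742 = 73710 + 10742 = 84452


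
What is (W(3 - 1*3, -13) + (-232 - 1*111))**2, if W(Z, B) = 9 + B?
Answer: 120409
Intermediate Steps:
(W(3 - 1*3, -13) + (-232 - 1*111))**2 = ((9 - 13) + (-232 - 1*111))**2 = (-4 + (-232 - 111))**2 = (-4 - 343)**2 = (-347)**2 = 120409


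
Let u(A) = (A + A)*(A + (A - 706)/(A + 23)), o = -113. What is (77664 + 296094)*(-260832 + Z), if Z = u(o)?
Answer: -443558427774/5 ≈ -8.8712e+10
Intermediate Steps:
u(A) = 2*A*(A + (-706 + A)/(23 + A)) (u(A) = (2*A)*(A + (-706 + A)/(23 + A)) = 2*A*(A + (-706 + A)/(23 + A)))
Z = 117407/5 (Z = 2*(-113)*(-706 + (-113)² + 24*(-113))/(23 - 113) = 2*(-113)*(-706 + 12769 - 2712)/(-90) = 2*(-113)*(-1/90)*9351 = 117407/5 ≈ 23481.)
(77664 + 296094)*(-260832 + Z) = (77664 + 296094)*(-260832 + 117407/5) = 373758*(-1186753/5) = -443558427774/5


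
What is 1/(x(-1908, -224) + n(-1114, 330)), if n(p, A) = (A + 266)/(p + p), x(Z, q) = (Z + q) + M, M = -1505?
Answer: -557/2025958 ≈ -0.00027493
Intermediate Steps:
x(Z, q) = -1505 + Z + q (x(Z, q) = (Z + q) - 1505 = -1505 + Z + q)
n(p, A) = (266 + A)/(2*p) (n(p, A) = (266 + A)/((2*p)) = (266 + A)*(1/(2*p)) = (266 + A)/(2*p))
1/(x(-1908, -224) + n(-1114, 330)) = 1/((-1505 - 1908 - 224) + (1/2)*(266 + 330)/(-1114)) = 1/(-3637 + (1/2)*(-1/1114)*596) = 1/(-3637 - 149/557) = 1/(-2025958/557) = -557/2025958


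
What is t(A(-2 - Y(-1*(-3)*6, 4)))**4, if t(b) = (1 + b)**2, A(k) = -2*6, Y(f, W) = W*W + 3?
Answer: 214358881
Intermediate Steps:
Y(f, W) = 3 + W**2 (Y(f, W) = W**2 + 3 = 3 + W**2)
A(k) = -12
t(A(-2 - Y(-1*(-3)*6, 4)))**4 = ((1 - 12)**2)**4 = ((-11)**2)**4 = 121**4 = 214358881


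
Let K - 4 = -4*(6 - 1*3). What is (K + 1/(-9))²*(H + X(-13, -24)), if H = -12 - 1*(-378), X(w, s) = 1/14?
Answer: 27311125/1134 ≈ 24084.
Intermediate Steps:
X(w, s) = 1/14
H = 366 (H = -12 + 378 = 366)
K = -8 (K = 4 - 4*(6 - 1*3) = 4 - 4*(6 - 3) = 4 - 4*3 = 4 - 12 = -8)
(K + 1/(-9))²*(H + X(-13, -24)) = (-8 + 1/(-9))²*(366 + 1/14) = (-8 - ⅑)²*(5125/14) = (-73/9)²*(5125/14) = (5329/81)*(5125/14) = 27311125/1134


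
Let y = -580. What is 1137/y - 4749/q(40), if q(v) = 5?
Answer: -552021/580 ≈ -951.76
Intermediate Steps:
1137/y - 4749/q(40) = 1137/(-580) - 4749/5 = 1137*(-1/580) - 4749*⅕ = -1137/580 - 4749/5 = -552021/580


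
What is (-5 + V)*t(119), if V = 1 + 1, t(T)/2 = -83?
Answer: 498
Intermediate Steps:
t(T) = -166 (t(T) = 2*(-83) = -166)
V = 2
(-5 + V)*t(119) = (-5 + 2)*(-166) = -3*(-166) = 498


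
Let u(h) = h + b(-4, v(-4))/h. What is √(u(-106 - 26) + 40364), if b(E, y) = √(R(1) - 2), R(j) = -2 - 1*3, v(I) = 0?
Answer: √(175250592 - 33*I*√7)/66 ≈ 200.58 - 4.9964e-5*I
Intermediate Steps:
R(j) = -5 (R(j) = -2 - 3 = -5)
b(E, y) = I*√7 (b(E, y) = √(-5 - 2) = √(-7) = I*√7)
u(h) = h + I*√7/h (u(h) = h + (I*√7)/h = h + I*√7/h)
√(u(-106 - 26) + 40364) = √(((-106 - 26) + I*√7/(-106 - 26)) + 40364) = √((-132 + I*√7/(-132)) + 40364) = √((-132 + I*√7*(-1/132)) + 40364) = √((-132 - I*√7/132) + 40364) = √(40232 - I*√7/132)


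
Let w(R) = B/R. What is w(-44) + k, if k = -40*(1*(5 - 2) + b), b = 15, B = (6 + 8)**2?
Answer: -7969/11 ≈ -724.45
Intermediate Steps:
B = 196 (B = 14**2 = 196)
w(R) = 196/R
k = -720 (k = -40*(1*(5 - 2) + 15) = -40*(1*3 + 15) = -40*(3 + 15) = -40*18 = -720)
w(-44) + k = 196/(-44) - 720 = 196*(-1/44) - 720 = -49/11 - 720 = -7969/11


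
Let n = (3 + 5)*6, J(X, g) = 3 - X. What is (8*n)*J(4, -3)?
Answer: -384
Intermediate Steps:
n = 48 (n = 8*6 = 48)
(8*n)*J(4, -3) = (8*48)*(3 - 1*4) = 384*(3 - 4) = 384*(-1) = -384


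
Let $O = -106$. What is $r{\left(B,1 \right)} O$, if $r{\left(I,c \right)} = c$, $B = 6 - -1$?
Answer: $-106$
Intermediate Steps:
$B = 7$ ($B = 6 + 1 = 7$)
$r{\left(B,1 \right)} O = 1 \left(-106\right) = -106$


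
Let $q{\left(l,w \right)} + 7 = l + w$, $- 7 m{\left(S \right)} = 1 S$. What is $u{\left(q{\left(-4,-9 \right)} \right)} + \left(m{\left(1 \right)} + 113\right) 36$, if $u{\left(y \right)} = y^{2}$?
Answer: $\frac{31240}{7} \approx 4462.9$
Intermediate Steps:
$m{\left(S \right)} = - \frac{S}{7}$ ($m{\left(S \right)} = - \frac{1 S}{7} = - \frac{S}{7}$)
$q{\left(l,w \right)} = -7 + l + w$ ($q{\left(l,w \right)} = -7 + \left(l + w\right) = -7 + l + w$)
$u{\left(q{\left(-4,-9 \right)} \right)} + \left(m{\left(1 \right)} + 113\right) 36 = \left(-7 - 4 - 9\right)^{2} + \left(\left(- \frac{1}{7}\right) 1 + 113\right) 36 = \left(-20\right)^{2} + \left(- \frac{1}{7} + 113\right) 36 = 400 + \frac{790}{7} \cdot 36 = 400 + \frac{28440}{7} = \frac{31240}{7}$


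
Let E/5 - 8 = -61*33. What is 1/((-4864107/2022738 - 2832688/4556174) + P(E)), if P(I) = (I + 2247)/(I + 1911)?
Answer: -6231515679309914/12885835770872061 ≈ -0.48359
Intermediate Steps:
E = -10025 (E = 40 + 5*(-61*33) = 40 + 5*(-2013) = 40 - 10065 = -10025)
P(I) = (2247 + I)/(1911 + I)
1/((-4864107/2022738 - 2832688/4556174) + P(E)) = 1/((-4864107/2022738 - 2832688/4556174) + (2247 - 10025)/(1911 - 10025)) = 1/((-4864107*1/2022738 - 2832688*1/4556174) - 7778/(-8114)) = 1/((-1621369/674246 - 1416344/2278087) - 1/8114*(-7778)) = 1/(-4648583917727/1535991047402 + 3889/4057) = 1/(-12885835770872061/6231515679309914) = -6231515679309914/12885835770872061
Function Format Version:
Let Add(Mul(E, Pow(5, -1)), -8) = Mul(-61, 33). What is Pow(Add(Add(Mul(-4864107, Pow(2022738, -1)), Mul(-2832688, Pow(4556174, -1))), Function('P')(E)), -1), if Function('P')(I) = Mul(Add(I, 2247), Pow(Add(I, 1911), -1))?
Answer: Rational(-6231515679309914, 12885835770872061) ≈ -0.48359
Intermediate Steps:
E = -10025 (E = Add(40, Mul(5, Mul(-61, 33))) = Add(40, Mul(5, -2013)) = Add(40, -10065) = -10025)
Function('P')(I) = Mul(Pow(Add(1911, I), -1), Add(2247, I)) (Function('P')(I) = Mul(Add(2247, I), Pow(Add(1911, I), -1)) = Mul(Pow(Add(1911, I), -1), Add(2247, I)))
Pow(Add(Add(Mul(-4864107, Pow(2022738, -1)), Mul(-2832688, Pow(4556174, -1))), Function('P')(E)), -1) = Pow(Add(Add(Mul(-4864107, Pow(2022738, -1)), Mul(-2832688, Pow(4556174, -1))), Mul(Pow(Add(1911, -10025), -1), Add(2247, -10025))), -1) = Pow(Add(Add(Mul(-4864107, Rational(1, 2022738)), Mul(-2832688, Rational(1, 4556174))), Mul(Pow(-8114, -1), -7778)), -1) = Pow(Add(Add(Rational(-1621369, 674246), Rational(-1416344, 2278087)), Mul(Rational(-1, 8114), -7778)), -1) = Pow(Add(Rational(-4648583917727, 1535991047402), Rational(3889, 4057)), -1) = Pow(Rational(-12885835770872061, 6231515679309914), -1) = Rational(-6231515679309914, 12885835770872061)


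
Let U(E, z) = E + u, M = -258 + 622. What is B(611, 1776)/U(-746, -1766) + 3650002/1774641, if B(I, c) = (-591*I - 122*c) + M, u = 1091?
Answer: -341144811493/204083715 ≈ -1671.6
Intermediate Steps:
M = 364
B(I, c) = 364 - 591*I - 122*c (B(I, c) = (-591*I - 122*c) + 364 = 364 - 591*I - 122*c)
U(E, z) = 1091 + E (U(E, z) = E + 1091 = 1091 + E)
B(611, 1776)/U(-746, -1766) + 3650002/1774641 = (364 - 591*611 - 122*1776)/(1091 - 746) + 3650002/1774641 = (364 - 361101 - 216672)/345 + 3650002*(1/1774641) = -577409*1/345 + 3650002/1774641 = -577409/345 + 3650002/1774641 = -341144811493/204083715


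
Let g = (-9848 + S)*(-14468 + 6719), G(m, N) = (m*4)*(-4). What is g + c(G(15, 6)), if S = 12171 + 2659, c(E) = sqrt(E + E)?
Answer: -38605518 + 4*I*sqrt(30) ≈ -3.8606e+7 + 21.909*I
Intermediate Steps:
G(m, N) = -16*m (G(m, N) = (4*m)*(-4) = -16*m)
c(E) = sqrt(2)*sqrt(E) (c(E) = sqrt(2*E) = sqrt(2)*sqrt(E))
S = 14830
g = -38605518 (g = (-9848 + 14830)*(-14468 + 6719) = 4982*(-7749) = -38605518)
g + c(G(15, 6)) = -38605518 + sqrt(2)*sqrt(-16*15) = -38605518 + sqrt(2)*sqrt(-240) = -38605518 + sqrt(2)*(4*I*sqrt(15)) = -38605518 + 4*I*sqrt(30)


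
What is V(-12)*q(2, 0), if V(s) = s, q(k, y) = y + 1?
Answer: -12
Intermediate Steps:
q(k, y) = 1 + y
V(-12)*q(2, 0) = -12*(1 + 0) = -12*1 = -12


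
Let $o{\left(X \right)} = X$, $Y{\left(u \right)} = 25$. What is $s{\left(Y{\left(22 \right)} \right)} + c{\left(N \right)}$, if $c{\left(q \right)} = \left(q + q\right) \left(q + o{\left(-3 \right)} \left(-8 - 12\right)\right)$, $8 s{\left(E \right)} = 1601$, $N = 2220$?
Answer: $\frac{80987201}{8} \approx 1.0123 \cdot 10^{7}$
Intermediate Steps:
$s{\left(E \right)} = \frac{1601}{8}$ ($s{\left(E \right)} = \frac{1}{8} \cdot 1601 = \frac{1601}{8}$)
$c{\left(q \right)} = 2 q \left(60 + q\right)$ ($c{\left(q \right)} = \left(q + q\right) \left(q - 3 \left(-8 - 12\right)\right) = 2 q \left(q - -60\right) = 2 q \left(q + 60\right) = 2 q \left(60 + q\right)$)
$s{\left(Y{\left(22 \right)} \right)} + c{\left(N \right)} = \frac{1601}{8} + 2 \cdot 2220 \left(60 + 2220\right) = \frac{1601}{8} + 2 \cdot 2220 \cdot 2280 = \frac{1601}{8} + 10123200 = \frac{80987201}{8}$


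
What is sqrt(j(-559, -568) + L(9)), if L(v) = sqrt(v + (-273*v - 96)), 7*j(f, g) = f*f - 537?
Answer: 2*sqrt(545902 + 49*I*sqrt(159))/7 ≈ 211.1 + 0.11946*I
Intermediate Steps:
j(f, g) = -537/7 + f**2/7 (j(f, g) = (f*f - 537)/7 = (f**2 - 537)/7 = (-537 + f**2)/7 = -537/7 + f**2/7)
L(v) = sqrt(-96 - 272*v) (L(v) = sqrt(v + (-96 - 273*v)) = sqrt(-96 - 272*v))
sqrt(j(-559, -568) + L(9)) = sqrt((-537/7 + (1/7)*(-559)**2) + 4*sqrt(-6 - 17*9)) = sqrt((-537/7 + (1/7)*312481) + 4*sqrt(-6 - 153)) = sqrt((-537/7 + 312481/7) + 4*sqrt(-159)) = sqrt(311944/7 + 4*(I*sqrt(159))) = sqrt(311944/7 + 4*I*sqrt(159))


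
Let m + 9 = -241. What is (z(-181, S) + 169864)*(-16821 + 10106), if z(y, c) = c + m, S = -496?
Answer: -1135627370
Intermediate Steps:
m = -250 (m = -9 - 241 = -250)
z(y, c) = -250 + c (z(y, c) = c - 250 = -250 + c)
(z(-181, S) + 169864)*(-16821 + 10106) = ((-250 - 496) + 169864)*(-16821 + 10106) = (-746 + 169864)*(-6715) = 169118*(-6715) = -1135627370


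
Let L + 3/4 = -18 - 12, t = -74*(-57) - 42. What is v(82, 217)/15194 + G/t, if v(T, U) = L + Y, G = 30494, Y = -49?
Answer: 14468525/1982817 ≈ 7.2970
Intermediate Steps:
t = 4176 (t = 4218 - 42 = 4176)
L = -123/4 (L = -¾ + (-18 - 12) = -¾ - 30 = -123/4 ≈ -30.750)
v(T, U) = -319/4 (v(T, U) = -123/4 - 49 = -319/4)
v(82, 217)/15194 + G/t = -319/4/15194 + 30494/4176 = -319/4*1/15194 + 30494*(1/4176) = -319/60776 + 15247/2088 = 14468525/1982817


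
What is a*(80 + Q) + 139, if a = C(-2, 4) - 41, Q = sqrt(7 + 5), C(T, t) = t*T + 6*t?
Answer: -1861 - 50*sqrt(3) ≈ -1947.6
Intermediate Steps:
C(T, t) = 6*t + T*t (C(T, t) = T*t + 6*t = 6*t + T*t)
Q = 2*sqrt(3) (Q = sqrt(12) = 2*sqrt(3) ≈ 3.4641)
a = -25 (a = 4*(6 - 2) - 41 = 4*4 - 41 = 16 - 41 = -25)
a*(80 + Q) + 139 = -25*(80 + 2*sqrt(3)) + 139 = (-2000 - 50*sqrt(3)) + 139 = -1861 - 50*sqrt(3)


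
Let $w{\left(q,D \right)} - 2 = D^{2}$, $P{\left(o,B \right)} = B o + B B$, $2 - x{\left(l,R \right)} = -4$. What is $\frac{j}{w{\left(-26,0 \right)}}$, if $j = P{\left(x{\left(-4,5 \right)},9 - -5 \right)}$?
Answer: $140$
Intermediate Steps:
$x{\left(l,R \right)} = 6$ ($x{\left(l,R \right)} = 2 - -4 = 2 + 4 = 6$)
$P{\left(o,B \right)} = B^{2} + B o$ ($P{\left(o,B \right)} = B o + B^{2} = B^{2} + B o$)
$w{\left(q,D \right)} = 2 + D^{2}$
$j = 280$ ($j = \left(9 - -5\right) \left(\left(9 - -5\right) + 6\right) = \left(9 + 5\right) \left(\left(9 + 5\right) + 6\right) = 14 \left(14 + 6\right) = 14 \cdot 20 = 280$)
$\frac{j}{w{\left(-26,0 \right)}} = \frac{280}{2 + 0^{2}} = \frac{280}{2 + 0} = \frac{280}{2} = 280 \cdot \frac{1}{2} = 140$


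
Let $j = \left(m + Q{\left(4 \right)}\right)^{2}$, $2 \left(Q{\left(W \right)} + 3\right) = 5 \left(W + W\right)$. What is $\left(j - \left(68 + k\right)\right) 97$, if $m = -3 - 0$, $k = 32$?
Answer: $9312$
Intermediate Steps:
$m = -3$ ($m = -3 + 0 = -3$)
$Q{\left(W \right)} = -3 + 5 W$ ($Q{\left(W \right)} = -3 + \frac{5 \left(W + W\right)}{2} = -3 + \frac{5 \cdot 2 W}{2} = -3 + \frac{10 W}{2} = -3 + 5 W$)
$j = 196$ ($j = \left(-3 + \left(-3 + 5 \cdot 4\right)\right)^{2} = \left(-3 + \left(-3 + 20\right)\right)^{2} = \left(-3 + 17\right)^{2} = 14^{2} = 196$)
$\left(j - \left(68 + k\right)\right) 97 = \left(196 - 100\right) 97 = 96 \cdot 97 = 9312$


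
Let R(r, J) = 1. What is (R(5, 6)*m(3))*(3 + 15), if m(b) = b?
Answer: 54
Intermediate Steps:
(R(5, 6)*m(3))*(3 + 15) = (1*3)*(3 + 15) = 3*18 = 54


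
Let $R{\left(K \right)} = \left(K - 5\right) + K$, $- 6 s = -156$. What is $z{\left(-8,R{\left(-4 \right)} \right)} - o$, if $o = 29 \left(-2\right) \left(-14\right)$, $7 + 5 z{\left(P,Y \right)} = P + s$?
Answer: $- \frac{4049}{5} \approx -809.8$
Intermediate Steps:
$s = 26$ ($s = \left(- \frac{1}{6}\right) \left(-156\right) = 26$)
$R{\left(K \right)} = -5 + 2 K$ ($R{\left(K \right)} = \left(-5 + K\right) + K = -5 + 2 K$)
$z{\left(P,Y \right)} = \frac{19}{5} + \frac{P}{5}$ ($z{\left(P,Y \right)} = - \frac{7}{5} + \frac{P + 26}{5} = - \frac{7}{5} + \frac{26 + P}{5} = - \frac{7}{5} + \left(\frac{26}{5} + \frac{P}{5}\right) = \frac{19}{5} + \frac{P}{5}$)
$o = 812$ ($o = \left(-58\right) \left(-14\right) = 812$)
$z{\left(-8,R{\left(-4 \right)} \right)} - o = \left(\frac{19}{5} + \frac{1}{5} \left(-8\right)\right) - 812 = \left(\frac{19}{5} - \frac{8}{5}\right) - 812 = \frac{11}{5} - 812 = - \frac{4049}{5}$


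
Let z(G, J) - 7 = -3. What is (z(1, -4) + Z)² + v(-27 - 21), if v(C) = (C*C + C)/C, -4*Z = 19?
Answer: -743/16 ≈ -46.438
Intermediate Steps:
z(G, J) = 4 (z(G, J) = 7 - 3 = 4)
Z = -19/4 (Z = -¼*19 = -19/4 ≈ -4.7500)
v(C) = (C + C²)/C (v(C) = (C² + C)/C = (C + C²)/C)
(z(1, -4) + Z)² + v(-27 - 21) = (4 - 19/4)² + (1 + (-27 - 21)) = (-¾)² + (1 - 48) = 9/16 - 47 = -743/16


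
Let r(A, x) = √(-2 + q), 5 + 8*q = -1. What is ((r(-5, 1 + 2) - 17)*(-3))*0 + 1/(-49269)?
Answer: -1/49269 ≈ -2.0297e-5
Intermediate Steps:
q = -¾ (q = -5/8 + (⅛)*(-1) = -5/8 - ⅛ = -¾ ≈ -0.75000)
r(A, x) = I*√11/2 (r(A, x) = √(-2 - ¾) = √(-11/4) = I*√11/2)
((r(-5, 1 + 2) - 17)*(-3))*0 + 1/(-49269) = ((I*√11/2 - 17)*(-3))*0 + 1/(-49269) = ((-17 + I*√11/2)*(-3))*0 - 1/49269 = (51 - 3*I*√11/2)*0 - 1/49269 = 0 - 1/49269 = -1/49269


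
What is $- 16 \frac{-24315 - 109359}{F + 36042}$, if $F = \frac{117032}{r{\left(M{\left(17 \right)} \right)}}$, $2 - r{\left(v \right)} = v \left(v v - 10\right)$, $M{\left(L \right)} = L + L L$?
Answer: $\frac{15318801925584}{258146777059} \approx 59.341$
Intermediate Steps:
$M{\left(L \right)} = L + L^{2}$
$r{\left(v \right)} = 2 - v \left(-10 + v^{2}\right)$ ($r{\left(v \right)} = 2 - v \left(v v - 10\right) = 2 - v \left(v^{2} - 10\right) = 2 - v \left(-10 + v^{2}\right)$)
$F = - \frac{58516}{14324777}$ ($F = \frac{117032}{2 - \left(17 \left(1 + 17\right)\right)^{3} + 10 \cdot 17 \left(1 + 17\right)} = \frac{117032}{2 - \left(17 \cdot 18\right)^{3} + 10 \cdot 17 \cdot 18} = \frac{117032}{2 - 306^{3} + 10 \cdot 306} = \frac{117032}{2 - 28652616 + 3060} = \frac{117032}{-28649554} = 117032 \left(- \frac{1}{28649554}\right) = - \frac{58516}{14324777} \approx -0.004085$)
$- 16 \frac{-24315 - 109359}{F + 36042} = - 16 \frac{-24315 - 109359}{- \frac{58516}{14324777} + 36042} = - 16 \left(- \frac{133674}{\frac{516293554118}{14324777}}\right) = - 16 \left(\left(-133674\right) \frac{14324777}{516293554118}\right) = \left(-16\right) \left(- \frac{957425120349}{258146777059}\right) = \frac{15318801925584}{258146777059}$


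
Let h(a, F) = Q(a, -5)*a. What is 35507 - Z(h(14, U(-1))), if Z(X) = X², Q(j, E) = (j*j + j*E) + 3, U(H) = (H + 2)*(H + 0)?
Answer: -3226129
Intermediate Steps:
U(H) = H*(2 + H) (U(H) = (2 + H)*H = H*(2 + H))
Q(j, E) = 3 + j² + E*j (Q(j, E) = (j² + E*j) + 3 = 3 + j² + E*j)
h(a, F) = a*(3 + a² - 5*a) (h(a, F) = (3 + a² - 5*a)*a = a*(3 + a² - 5*a))
35507 - Z(h(14, U(-1))) = 35507 - (14*(3 + 14² - 5*14))² = 35507 - (14*(3 + 196 - 70))² = 35507 - (14*129)² = 35507 - 1*1806² = 35507 - 1*3261636 = 35507 - 3261636 = -3226129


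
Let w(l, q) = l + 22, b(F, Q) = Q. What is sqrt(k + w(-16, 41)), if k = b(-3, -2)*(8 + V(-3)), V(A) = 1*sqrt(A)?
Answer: sqrt(-10 - 2*I*sqrt(3)) ≈ 0.53991 - 3.208*I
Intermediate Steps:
w(l, q) = 22 + l
V(A) = sqrt(A)
k = -16 - 2*I*sqrt(3) (k = -2*(8 + sqrt(-3)) = -2*(8 + I*sqrt(3)) = -16 - 2*I*sqrt(3) ≈ -16.0 - 3.4641*I)
sqrt(k + w(-16, 41)) = sqrt((-16 - 2*I*sqrt(3)) + (22 - 16)) = sqrt((-16 - 2*I*sqrt(3)) + 6) = sqrt(-10 - 2*I*sqrt(3))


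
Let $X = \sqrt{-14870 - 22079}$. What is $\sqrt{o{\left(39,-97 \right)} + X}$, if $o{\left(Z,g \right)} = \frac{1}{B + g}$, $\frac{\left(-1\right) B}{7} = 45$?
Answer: $\frac{\sqrt{-103 + 42436 i \sqrt{36949}}}{206} \approx 9.8035 + 9.8037 i$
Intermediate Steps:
$B = -315$ ($B = \left(-7\right) 45 = -315$)
$o{\left(Z,g \right)} = \frac{1}{-315 + g}$
$X = i \sqrt{36949}$ ($X = \sqrt{-36949} = i \sqrt{36949} \approx 192.22 i$)
$\sqrt{o{\left(39,-97 \right)} + X} = \sqrt{\frac{1}{-315 - 97} + i \sqrt{36949}} = \sqrt{\frac{1}{-412} + i \sqrt{36949}} = \sqrt{- \frac{1}{412} + i \sqrt{36949}}$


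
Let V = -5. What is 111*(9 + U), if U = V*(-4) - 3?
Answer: 2886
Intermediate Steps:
U = 17 (U = -5*(-4) - 3 = 20 - 3 = 17)
111*(9 + U) = 111*(9 + 17) = 111*26 = 2886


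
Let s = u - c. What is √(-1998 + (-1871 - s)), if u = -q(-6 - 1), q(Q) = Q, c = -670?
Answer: I*√4546 ≈ 67.424*I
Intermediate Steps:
u = 7 (u = -(-6 - 1) = -1*(-7) = 7)
s = 677 (s = 7 - 1*(-670) = 7 + 670 = 677)
√(-1998 + (-1871 - s)) = √(-1998 + (-1871 - 1*677)) = √(-1998 + (-1871 - 677)) = √(-1998 - 2548) = √(-4546) = I*√4546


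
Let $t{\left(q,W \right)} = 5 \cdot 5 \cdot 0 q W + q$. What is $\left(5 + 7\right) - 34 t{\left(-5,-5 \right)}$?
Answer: $182$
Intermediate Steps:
$t{\left(q,W \right)} = q$ ($t{\left(q,W \right)} = 25 \cdot 0 q W + q = 0 q W + q = 0 W + q = 0 + q = q$)
$\left(5 + 7\right) - 34 t{\left(-5,-5 \right)} = \left(5 + 7\right) - -170 = 12 + 170 = 182$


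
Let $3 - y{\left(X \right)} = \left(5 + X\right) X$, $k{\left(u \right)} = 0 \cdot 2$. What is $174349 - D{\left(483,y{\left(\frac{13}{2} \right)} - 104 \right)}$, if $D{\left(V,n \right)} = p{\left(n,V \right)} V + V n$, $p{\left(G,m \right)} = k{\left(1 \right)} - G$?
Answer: $174349$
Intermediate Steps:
$k{\left(u \right)} = 0$
$p{\left(G,m \right)} = - G$ ($p{\left(G,m \right)} = 0 - G = - G$)
$y{\left(X \right)} = 3 - X \left(5 + X\right)$ ($y{\left(X \right)} = 3 - \left(5 + X\right) X = 3 - X \left(5 + X\right)$)
$D{\left(V,n \right)} = 0$ ($D{\left(V,n \right)} = - n V + V n = - V n + V n = 0$)
$174349 - D{\left(483,y{\left(\frac{13}{2} \right)} - 104 \right)} = 174349 - 0 = 174349 + 0 = 174349$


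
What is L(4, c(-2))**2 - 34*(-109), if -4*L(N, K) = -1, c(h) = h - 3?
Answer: 59297/16 ≈ 3706.1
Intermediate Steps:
c(h) = -3 + h
L(N, K) = 1/4 (L(N, K) = -1/4*(-1) = 1/4)
L(4, c(-2))**2 - 34*(-109) = (1/4)**2 - 34*(-109) = 1/16 + 3706 = 59297/16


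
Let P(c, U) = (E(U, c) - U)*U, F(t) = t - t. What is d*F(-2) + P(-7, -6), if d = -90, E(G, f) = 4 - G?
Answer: -96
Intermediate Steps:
F(t) = 0
P(c, U) = U*(4 - 2*U) (P(c, U) = ((4 - U) - U)*U = (4 - 2*U)*U = U*(4 - 2*U))
d*F(-2) + P(-7, -6) = -90*0 + 2*(-6)*(2 - 1*(-6)) = 0 + 2*(-6)*(2 + 6) = 0 + 2*(-6)*8 = 0 - 96 = -96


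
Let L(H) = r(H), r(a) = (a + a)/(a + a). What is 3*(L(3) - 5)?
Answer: -12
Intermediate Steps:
r(a) = 1 (r(a) = (2*a)/((2*a)) = (2*a)*(1/(2*a)) = 1)
L(H) = 1
3*(L(3) - 5) = 3*(1 - 5) = 3*(-4) = -12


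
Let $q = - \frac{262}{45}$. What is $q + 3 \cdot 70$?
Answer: $\frac{9188}{45} \approx 204.18$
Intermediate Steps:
$q = - \frac{262}{45}$ ($q = \left(-262\right) \frac{1}{45} = - \frac{262}{45} \approx -5.8222$)
$q + 3 \cdot 70 = - \frac{262}{45} + 3 \cdot 70 = - \frac{262}{45} + 210 = \frac{9188}{45}$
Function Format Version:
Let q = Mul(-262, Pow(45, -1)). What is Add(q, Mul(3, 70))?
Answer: Rational(9188, 45) ≈ 204.18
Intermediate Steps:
q = Rational(-262, 45) (q = Mul(-262, Rational(1, 45)) = Rational(-262, 45) ≈ -5.8222)
Add(q, Mul(3, 70)) = Add(Rational(-262, 45), Mul(3, 70)) = Add(Rational(-262, 45), 210) = Rational(9188, 45)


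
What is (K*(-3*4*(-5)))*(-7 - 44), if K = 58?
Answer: -177480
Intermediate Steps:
(K*(-3*4*(-5)))*(-7 - 44) = (58*(-3*4*(-5)))*(-7 - 44) = (58*(-12*(-5)))*(-51) = (58*60)*(-51) = 3480*(-51) = -177480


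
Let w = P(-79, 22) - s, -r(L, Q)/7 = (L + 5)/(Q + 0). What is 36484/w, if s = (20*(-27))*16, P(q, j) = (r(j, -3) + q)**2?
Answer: 9121/2224 ≈ 4.1012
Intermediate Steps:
r(L, Q) = -7*(5 + L)/Q (r(L, Q) = -7*(L + 5)/(Q + 0) = -7*(5 + L)/Q)
P(q, j) = (35/3 + q + 7*j/3)**2 (P(q, j) = (7*(-5 - j)/(-3) + q)**2 = (7*(-1/3)*(-5 - j) + q)**2 = ((35/3 + 7*j/3) + q)**2 = (35/3 + q + 7*j/3)**2)
s = -8640 (s = -540*16 = -8640)
w = 8896 (w = (35 + 3*(-79) + 7*22)**2/9 - 1*(-8640) = (35 - 237 + 154)**2/9 + 8640 = (1/9)*(-48)**2 + 8640 = (1/9)*2304 + 8640 = 256 + 8640 = 8896)
36484/w = 36484/8896 = 36484*(1/8896) = 9121/2224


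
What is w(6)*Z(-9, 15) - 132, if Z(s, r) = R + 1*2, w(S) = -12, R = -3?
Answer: -120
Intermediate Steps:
Z(s, r) = -1 (Z(s, r) = -3 + 1*2 = -3 + 2 = -1)
w(6)*Z(-9, 15) - 132 = -12*(-1) - 132 = 12 - 132 = -120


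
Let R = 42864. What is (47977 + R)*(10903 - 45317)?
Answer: -3126202174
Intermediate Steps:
(47977 + R)*(10903 - 45317) = (47977 + 42864)*(10903 - 45317) = 90841*(-34414) = -3126202174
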